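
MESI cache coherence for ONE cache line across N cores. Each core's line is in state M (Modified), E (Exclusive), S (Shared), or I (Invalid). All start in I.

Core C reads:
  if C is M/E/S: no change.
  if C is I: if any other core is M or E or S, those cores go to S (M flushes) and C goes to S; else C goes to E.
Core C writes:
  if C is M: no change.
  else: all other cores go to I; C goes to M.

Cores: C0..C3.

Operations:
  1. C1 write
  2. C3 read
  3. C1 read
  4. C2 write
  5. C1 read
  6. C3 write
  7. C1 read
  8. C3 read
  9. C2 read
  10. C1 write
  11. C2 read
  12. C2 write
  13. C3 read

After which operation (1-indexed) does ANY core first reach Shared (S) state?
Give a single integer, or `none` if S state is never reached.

Op 1: C1 write [C1 write: invalidate none -> C1=M] -> [I,M,I,I]
Op 2: C3 read [C3 read from I: others=['C1=M'] -> C3=S, others downsized to S] -> [I,S,I,S]
  -> First S state at op 2; remaining ops need not be traced.

Answer: 2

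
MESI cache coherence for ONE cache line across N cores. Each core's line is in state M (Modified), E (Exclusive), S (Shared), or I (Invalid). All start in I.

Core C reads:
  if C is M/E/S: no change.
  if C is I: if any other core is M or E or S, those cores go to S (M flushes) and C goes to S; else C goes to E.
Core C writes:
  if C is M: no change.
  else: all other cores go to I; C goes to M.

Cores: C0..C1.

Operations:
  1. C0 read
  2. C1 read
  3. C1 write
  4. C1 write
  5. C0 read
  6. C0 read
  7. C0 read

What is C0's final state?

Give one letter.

Answer: S

Derivation:
Op 1: C0 read [C0 read from I: no other sharers -> C0=E (exclusive)] -> [E,I]
Op 2: C1 read [C1 read from I: others=['C0=E'] -> C1=S, others downsized to S] -> [S,S]
Op 3: C1 write [C1 write: invalidate ['C0=S'] -> C1=M] -> [I,M]
Op 4: C1 write [C1 write: already M (modified), no change] -> [I,M]
Op 5: C0 read [C0 read from I: others=['C1=M'] -> C0=S, others downsized to S] -> [S,S]
Op 6: C0 read [C0 read: already in S, no change] -> [S,S]
Op 7: C0 read [C0 read: already in S, no change] -> [S,S]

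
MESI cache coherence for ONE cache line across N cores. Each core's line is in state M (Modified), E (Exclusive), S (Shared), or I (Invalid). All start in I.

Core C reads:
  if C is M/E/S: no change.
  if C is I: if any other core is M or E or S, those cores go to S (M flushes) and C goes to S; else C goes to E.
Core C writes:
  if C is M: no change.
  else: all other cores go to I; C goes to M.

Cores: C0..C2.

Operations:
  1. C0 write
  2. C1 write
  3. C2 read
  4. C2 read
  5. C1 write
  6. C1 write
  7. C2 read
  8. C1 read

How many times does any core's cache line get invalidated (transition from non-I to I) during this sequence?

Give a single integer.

Answer: 2

Derivation:
Op 1: C0 write [C0 write: invalidate none -> C0=M] -> [M,I,I] (invalidations this op: 0; running total: 0)
Op 2: C1 write [C1 write: invalidate ['C0=M'] -> C1=M] -> [I,M,I] (invalidations this op: 1; running total: 1)
Op 3: C2 read [C2 read from I: others=['C1=M'] -> C2=S, others downsized to S] -> [I,S,S] (invalidations this op: 0; running total: 1)
Op 4: C2 read [C2 read: already in S, no change] -> [I,S,S] (invalidations this op: 0; running total: 1)
Op 5: C1 write [C1 write: invalidate ['C2=S'] -> C1=M] -> [I,M,I] (invalidations this op: 1; running total: 2)
Op 6: C1 write [C1 write: already M (modified), no change] -> [I,M,I] (invalidations this op: 0; running total: 2)
Op 7: C2 read [C2 read from I: others=['C1=M'] -> C2=S, others downsized to S] -> [I,S,S] (invalidations this op: 0; running total: 2)
Op 8: C1 read [C1 read: already in S, no change] -> [I,S,S] (invalidations this op: 0; running total: 2)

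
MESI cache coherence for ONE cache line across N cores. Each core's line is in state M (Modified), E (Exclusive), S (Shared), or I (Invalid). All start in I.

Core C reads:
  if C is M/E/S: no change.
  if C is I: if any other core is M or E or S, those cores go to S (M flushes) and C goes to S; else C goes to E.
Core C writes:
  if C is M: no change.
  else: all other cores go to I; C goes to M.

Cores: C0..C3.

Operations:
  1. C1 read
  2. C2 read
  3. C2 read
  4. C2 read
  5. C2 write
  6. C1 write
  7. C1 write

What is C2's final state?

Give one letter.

Answer: I

Derivation:
Op 1: C1 read [C1 read from I: no other sharers -> C1=E (exclusive)] -> [I,E,I,I]
Op 2: C2 read [C2 read from I: others=['C1=E'] -> C2=S, others downsized to S] -> [I,S,S,I]
Op 3: C2 read [C2 read: already in S, no change] -> [I,S,S,I]
Op 4: C2 read [C2 read: already in S, no change] -> [I,S,S,I]
Op 5: C2 write [C2 write: invalidate ['C1=S'] -> C2=M] -> [I,I,M,I]
Op 6: C1 write [C1 write: invalidate ['C2=M'] -> C1=M] -> [I,M,I,I]
Op 7: C1 write [C1 write: already M (modified), no change] -> [I,M,I,I]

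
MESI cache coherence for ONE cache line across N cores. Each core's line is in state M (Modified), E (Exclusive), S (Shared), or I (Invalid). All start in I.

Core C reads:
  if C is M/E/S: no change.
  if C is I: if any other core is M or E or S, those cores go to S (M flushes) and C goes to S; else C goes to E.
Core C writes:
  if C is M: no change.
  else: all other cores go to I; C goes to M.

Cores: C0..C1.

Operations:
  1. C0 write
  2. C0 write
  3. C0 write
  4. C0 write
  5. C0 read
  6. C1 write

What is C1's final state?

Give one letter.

Op 1: C0 write [C0 write: invalidate none -> C0=M] -> [M,I]
Op 2: C0 write [C0 write: already M (modified), no change] -> [M,I]
Op 3: C0 write [C0 write: already M (modified), no change] -> [M,I]
Op 4: C0 write [C0 write: already M (modified), no change] -> [M,I]
Op 5: C0 read [C0 read: already in M, no change] -> [M,I]
Op 6: C1 write [C1 write: invalidate ['C0=M'] -> C1=M] -> [I,M]

Answer: M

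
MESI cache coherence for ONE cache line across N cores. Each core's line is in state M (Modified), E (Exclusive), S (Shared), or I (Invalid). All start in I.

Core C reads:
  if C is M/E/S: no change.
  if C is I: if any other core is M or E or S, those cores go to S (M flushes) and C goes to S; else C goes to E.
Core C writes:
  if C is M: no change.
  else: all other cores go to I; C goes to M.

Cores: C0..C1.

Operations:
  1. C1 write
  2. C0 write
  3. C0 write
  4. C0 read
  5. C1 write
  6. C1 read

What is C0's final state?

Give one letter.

Op 1: C1 write [C1 write: invalidate none -> C1=M] -> [I,M]
Op 2: C0 write [C0 write: invalidate ['C1=M'] -> C0=M] -> [M,I]
Op 3: C0 write [C0 write: already M (modified), no change] -> [M,I]
Op 4: C0 read [C0 read: already in M, no change] -> [M,I]
Op 5: C1 write [C1 write: invalidate ['C0=M'] -> C1=M] -> [I,M]
Op 6: C1 read [C1 read: already in M, no change] -> [I,M]

Answer: I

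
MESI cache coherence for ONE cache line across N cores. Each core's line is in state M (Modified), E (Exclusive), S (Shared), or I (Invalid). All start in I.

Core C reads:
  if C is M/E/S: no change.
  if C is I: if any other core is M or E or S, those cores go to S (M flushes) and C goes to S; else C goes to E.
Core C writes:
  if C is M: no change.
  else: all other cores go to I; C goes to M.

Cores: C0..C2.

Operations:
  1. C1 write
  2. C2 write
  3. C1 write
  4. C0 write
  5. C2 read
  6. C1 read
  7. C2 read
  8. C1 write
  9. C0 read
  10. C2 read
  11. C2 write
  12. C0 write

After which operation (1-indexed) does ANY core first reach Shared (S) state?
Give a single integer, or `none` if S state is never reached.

Answer: 5

Derivation:
Op 1: C1 write [C1 write: invalidate none -> C1=M] -> [I,M,I]
Op 2: C2 write [C2 write: invalidate ['C1=M'] -> C2=M] -> [I,I,M]
Op 3: C1 write [C1 write: invalidate ['C2=M'] -> C1=M] -> [I,M,I]
Op 4: C0 write [C0 write: invalidate ['C1=M'] -> C0=M] -> [M,I,I]
Op 5: C2 read [C2 read from I: others=['C0=M'] -> C2=S, others downsized to S] -> [S,I,S]
  -> First S state at op 5; remaining ops need not be traced.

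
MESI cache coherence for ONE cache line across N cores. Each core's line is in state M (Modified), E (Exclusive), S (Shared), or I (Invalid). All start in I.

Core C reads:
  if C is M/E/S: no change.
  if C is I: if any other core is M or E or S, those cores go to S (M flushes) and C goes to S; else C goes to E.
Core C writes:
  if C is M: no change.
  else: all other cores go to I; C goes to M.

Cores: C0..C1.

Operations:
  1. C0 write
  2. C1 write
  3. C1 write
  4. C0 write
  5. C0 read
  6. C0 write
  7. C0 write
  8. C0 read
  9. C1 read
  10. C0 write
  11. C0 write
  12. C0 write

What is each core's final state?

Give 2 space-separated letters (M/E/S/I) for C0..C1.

Answer: M I

Derivation:
Op 1: C0 write [C0 write: invalidate none -> C0=M] -> [M,I]
Op 2: C1 write [C1 write: invalidate ['C0=M'] -> C1=M] -> [I,M]
Op 3: C1 write [C1 write: already M (modified), no change] -> [I,M]
Op 4: C0 write [C0 write: invalidate ['C1=M'] -> C0=M] -> [M,I]
Op 5: C0 read [C0 read: already in M, no change] -> [M,I]
Op 6: C0 write [C0 write: already M (modified), no change] -> [M,I]
Op 7: C0 write [C0 write: already M (modified), no change] -> [M,I]
Op 8: C0 read [C0 read: already in M, no change] -> [M,I]
Op 9: C1 read [C1 read from I: others=['C0=M'] -> C1=S, others downsized to S] -> [S,S]
Op 10: C0 write [C0 write: invalidate ['C1=S'] -> C0=M] -> [M,I]
Op 11: C0 write [C0 write: already M (modified), no change] -> [M,I]
Op 12: C0 write [C0 write: already M (modified), no change] -> [M,I]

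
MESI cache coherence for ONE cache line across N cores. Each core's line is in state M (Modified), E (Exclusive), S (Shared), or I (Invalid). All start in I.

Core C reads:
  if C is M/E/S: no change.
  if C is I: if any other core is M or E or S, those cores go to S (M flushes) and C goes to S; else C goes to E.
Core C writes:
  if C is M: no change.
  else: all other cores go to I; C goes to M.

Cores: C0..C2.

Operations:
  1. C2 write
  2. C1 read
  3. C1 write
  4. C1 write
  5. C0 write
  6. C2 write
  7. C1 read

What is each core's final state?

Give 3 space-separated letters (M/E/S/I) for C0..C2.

Answer: I S S

Derivation:
Op 1: C2 write [C2 write: invalidate none -> C2=M] -> [I,I,M]
Op 2: C1 read [C1 read from I: others=['C2=M'] -> C1=S, others downsized to S] -> [I,S,S]
Op 3: C1 write [C1 write: invalidate ['C2=S'] -> C1=M] -> [I,M,I]
Op 4: C1 write [C1 write: already M (modified), no change] -> [I,M,I]
Op 5: C0 write [C0 write: invalidate ['C1=M'] -> C0=M] -> [M,I,I]
Op 6: C2 write [C2 write: invalidate ['C0=M'] -> C2=M] -> [I,I,M]
Op 7: C1 read [C1 read from I: others=['C2=M'] -> C1=S, others downsized to S] -> [I,S,S]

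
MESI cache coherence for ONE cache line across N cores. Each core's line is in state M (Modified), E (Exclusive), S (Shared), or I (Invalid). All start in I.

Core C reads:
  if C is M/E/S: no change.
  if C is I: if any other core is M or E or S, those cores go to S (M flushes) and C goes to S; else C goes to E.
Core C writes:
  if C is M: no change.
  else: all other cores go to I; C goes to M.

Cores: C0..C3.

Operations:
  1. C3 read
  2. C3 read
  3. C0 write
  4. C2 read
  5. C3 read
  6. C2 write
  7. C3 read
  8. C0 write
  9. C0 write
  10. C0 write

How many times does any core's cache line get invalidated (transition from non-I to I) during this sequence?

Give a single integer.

Answer: 5

Derivation:
Op 1: C3 read [C3 read from I: no other sharers -> C3=E (exclusive)] -> [I,I,I,E] (invalidations this op: 0; running total: 0)
Op 2: C3 read [C3 read: already in E, no change] -> [I,I,I,E] (invalidations this op: 0; running total: 0)
Op 3: C0 write [C0 write: invalidate ['C3=E'] -> C0=M] -> [M,I,I,I] (invalidations this op: 1; running total: 1)
Op 4: C2 read [C2 read from I: others=['C0=M'] -> C2=S, others downsized to S] -> [S,I,S,I] (invalidations this op: 0; running total: 1)
Op 5: C3 read [C3 read from I: others=['C0=S', 'C2=S'] -> C3=S, others downsized to S] -> [S,I,S,S] (invalidations this op: 0; running total: 1)
Op 6: C2 write [C2 write: invalidate ['C0=S', 'C3=S'] -> C2=M] -> [I,I,M,I] (invalidations this op: 2; running total: 3)
Op 7: C3 read [C3 read from I: others=['C2=M'] -> C3=S, others downsized to S] -> [I,I,S,S] (invalidations this op: 0; running total: 3)
Op 8: C0 write [C0 write: invalidate ['C2=S', 'C3=S'] -> C0=M] -> [M,I,I,I] (invalidations this op: 2; running total: 5)
Op 9: C0 write [C0 write: already M (modified), no change] -> [M,I,I,I] (invalidations this op: 0; running total: 5)
Op 10: C0 write [C0 write: already M (modified), no change] -> [M,I,I,I] (invalidations this op: 0; running total: 5)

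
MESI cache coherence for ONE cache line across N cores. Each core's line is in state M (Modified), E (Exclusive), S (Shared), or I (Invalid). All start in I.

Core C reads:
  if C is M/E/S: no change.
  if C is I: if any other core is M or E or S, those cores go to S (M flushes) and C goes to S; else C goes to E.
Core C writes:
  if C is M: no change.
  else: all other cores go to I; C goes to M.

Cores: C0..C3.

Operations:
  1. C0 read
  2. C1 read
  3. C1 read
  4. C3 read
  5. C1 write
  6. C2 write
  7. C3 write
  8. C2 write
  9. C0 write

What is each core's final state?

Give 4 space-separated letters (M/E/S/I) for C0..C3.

Answer: M I I I

Derivation:
Op 1: C0 read [C0 read from I: no other sharers -> C0=E (exclusive)] -> [E,I,I,I]
Op 2: C1 read [C1 read from I: others=['C0=E'] -> C1=S, others downsized to S] -> [S,S,I,I]
Op 3: C1 read [C1 read: already in S, no change] -> [S,S,I,I]
Op 4: C3 read [C3 read from I: others=['C0=S', 'C1=S'] -> C3=S, others downsized to S] -> [S,S,I,S]
Op 5: C1 write [C1 write: invalidate ['C0=S', 'C3=S'] -> C1=M] -> [I,M,I,I]
Op 6: C2 write [C2 write: invalidate ['C1=M'] -> C2=M] -> [I,I,M,I]
Op 7: C3 write [C3 write: invalidate ['C2=M'] -> C3=M] -> [I,I,I,M]
Op 8: C2 write [C2 write: invalidate ['C3=M'] -> C2=M] -> [I,I,M,I]
Op 9: C0 write [C0 write: invalidate ['C2=M'] -> C0=M] -> [M,I,I,I]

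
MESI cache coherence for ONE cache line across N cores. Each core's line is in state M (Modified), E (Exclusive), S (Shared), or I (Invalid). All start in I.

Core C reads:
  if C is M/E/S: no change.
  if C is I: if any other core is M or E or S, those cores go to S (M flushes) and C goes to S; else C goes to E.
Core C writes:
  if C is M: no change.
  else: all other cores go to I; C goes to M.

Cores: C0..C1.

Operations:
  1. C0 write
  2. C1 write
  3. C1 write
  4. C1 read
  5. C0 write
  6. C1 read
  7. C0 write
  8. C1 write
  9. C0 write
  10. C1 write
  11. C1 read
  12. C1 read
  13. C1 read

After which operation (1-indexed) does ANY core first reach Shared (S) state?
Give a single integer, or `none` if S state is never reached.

Op 1: C0 write [C0 write: invalidate none -> C0=M] -> [M,I]
Op 2: C1 write [C1 write: invalidate ['C0=M'] -> C1=M] -> [I,M]
Op 3: C1 write [C1 write: already M (modified), no change] -> [I,M]
Op 4: C1 read [C1 read: already in M, no change] -> [I,M]
Op 5: C0 write [C0 write: invalidate ['C1=M'] -> C0=M] -> [M,I]
Op 6: C1 read [C1 read from I: others=['C0=M'] -> C1=S, others downsized to S] -> [S,S]
  -> First S state at op 6; remaining ops need not be traced.

Answer: 6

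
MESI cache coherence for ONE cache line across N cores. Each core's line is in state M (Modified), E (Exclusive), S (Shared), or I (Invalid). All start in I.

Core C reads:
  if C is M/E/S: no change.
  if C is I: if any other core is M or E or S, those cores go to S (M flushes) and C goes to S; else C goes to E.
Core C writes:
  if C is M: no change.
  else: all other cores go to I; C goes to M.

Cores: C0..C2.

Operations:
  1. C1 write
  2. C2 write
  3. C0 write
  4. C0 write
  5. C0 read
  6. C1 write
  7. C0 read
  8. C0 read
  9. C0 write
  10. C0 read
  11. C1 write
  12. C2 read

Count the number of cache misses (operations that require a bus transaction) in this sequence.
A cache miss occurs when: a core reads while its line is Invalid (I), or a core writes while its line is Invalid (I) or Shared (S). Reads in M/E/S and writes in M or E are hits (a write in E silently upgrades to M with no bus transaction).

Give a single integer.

Answer: 8

Derivation:
Op 1: C1 write [C1 write: invalidate none -> C1=M] -> [I,M,I] [MISS #1: write from I]
Op 2: C2 write [C2 write: invalidate ['C1=M'] -> C2=M] -> [I,I,M] [MISS #2: write from I]
Op 3: C0 write [C0 write: invalidate ['C2=M'] -> C0=M] -> [M,I,I] [MISS #3: write from I]
Op 4: C0 write [C0 write: already M (modified), no change] -> [M,I,I] [hit: write from M]
Op 5: C0 read [C0 read: already in M, no change] -> [M,I,I] [hit: read from M]
Op 6: C1 write [C1 write: invalidate ['C0=M'] -> C1=M] -> [I,M,I] [MISS #4: write from I]
Op 7: C0 read [C0 read from I: others=['C1=M'] -> C0=S, others downsized to S] -> [S,S,I] [MISS #5: read from I]
Op 8: C0 read [C0 read: already in S, no change] -> [S,S,I] [hit: read from S]
Op 9: C0 write [C0 write: invalidate ['C1=S'] -> C0=M] -> [M,I,I] [MISS #6: write from S]
Op 10: C0 read [C0 read: already in M, no change] -> [M,I,I] [hit: read from M]
Op 11: C1 write [C1 write: invalidate ['C0=M'] -> C1=M] -> [I,M,I] [MISS #7: write from I]
Op 12: C2 read [C2 read from I: others=['C1=M'] -> C2=S, others downsized to S] -> [I,S,S] [MISS #8: read from I]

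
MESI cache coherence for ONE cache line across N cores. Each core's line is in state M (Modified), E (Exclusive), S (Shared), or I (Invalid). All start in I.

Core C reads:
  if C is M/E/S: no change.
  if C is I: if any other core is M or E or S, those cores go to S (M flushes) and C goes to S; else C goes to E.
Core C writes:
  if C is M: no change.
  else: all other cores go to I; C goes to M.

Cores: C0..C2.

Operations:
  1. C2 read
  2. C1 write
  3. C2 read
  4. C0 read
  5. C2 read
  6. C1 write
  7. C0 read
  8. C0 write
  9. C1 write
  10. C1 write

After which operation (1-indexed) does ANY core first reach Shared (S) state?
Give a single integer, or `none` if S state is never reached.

Op 1: C2 read [C2 read from I: no other sharers -> C2=E (exclusive)] -> [I,I,E]
Op 2: C1 write [C1 write: invalidate ['C2=E'] -> C1=M] -> [I,M,I]
Op 3: C2 read [C2 read from I: others=['C1=M'] -> C2=S, others downsized to S] -> [I,S,S]
  -> First S state at op 3; remaining ops need not be traced.

Answer: 3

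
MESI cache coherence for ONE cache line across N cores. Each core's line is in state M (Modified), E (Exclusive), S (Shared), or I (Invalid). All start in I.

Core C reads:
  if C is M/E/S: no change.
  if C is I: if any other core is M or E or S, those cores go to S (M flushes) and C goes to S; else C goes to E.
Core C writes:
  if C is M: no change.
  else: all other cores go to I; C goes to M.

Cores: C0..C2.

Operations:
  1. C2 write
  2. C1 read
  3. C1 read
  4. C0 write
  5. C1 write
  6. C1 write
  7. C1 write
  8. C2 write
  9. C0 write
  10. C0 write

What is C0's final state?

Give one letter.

Answer: M

Derivation:
Op 1: C2 write [C2 write: invalidate none -> C2=M] -> [I,I,M]
Op 2: C1 read [C1 read from I: others=['C2=M'] -> C1=S, others downsized to S] -> [I,S,S]
Op 3: C1 read [C1 read: already in S, no change] -> [I,S,S]
Op 4: C0 write [C0 write: invalidate ['C1=S', 'C2=S'] -> C0=M] -> [M,I,I]
Op 5: C1 write [C1 write: invalidate ['C0=M'] -> C1=M] -> [I,M,I]
Op 6: C1 write [C1 write: already M (modified), no change] -> [I,M,I]
Op 7: C1 write [C1 write: already M (modified), no change] -> [I,M,I]
Op 8: C2 write [C2 write: invalidate ['C1=M'] -> C2=M] -> [I,I,M]
Op 9: C0 write [C0 write: invalidate ['C2=M'] -> C0=M] -> [M,I,I]
Op 10: C0 write [C0 write: already M (modified), no change] -> [M,I,I]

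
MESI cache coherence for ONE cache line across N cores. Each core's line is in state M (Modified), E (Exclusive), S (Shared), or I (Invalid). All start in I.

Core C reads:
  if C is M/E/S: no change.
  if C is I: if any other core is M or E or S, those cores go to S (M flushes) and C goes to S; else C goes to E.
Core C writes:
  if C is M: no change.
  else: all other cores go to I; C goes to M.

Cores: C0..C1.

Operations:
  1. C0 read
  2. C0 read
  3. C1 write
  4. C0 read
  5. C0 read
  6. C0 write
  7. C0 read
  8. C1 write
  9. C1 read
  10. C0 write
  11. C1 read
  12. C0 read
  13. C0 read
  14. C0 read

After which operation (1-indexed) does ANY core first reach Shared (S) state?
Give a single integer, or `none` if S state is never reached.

Op 1: C0 read [C0 read from I: no other sharers -> C0=E (exclusive)] -> [E,I]
Op 2: C0 read [C0 read: already in E, no change] -> [E,I]
Op 3: C1 write [C1 write: invalidate ['C0=E'] -> C1=M] -> [I,M]
Op 4: C0 read [C0 read from I: others=['C1=M'] -> C0=S, others downsized to S] -> [S,S]
  -> First S state at op 4; remaining ops need not be traced.

Answer: 4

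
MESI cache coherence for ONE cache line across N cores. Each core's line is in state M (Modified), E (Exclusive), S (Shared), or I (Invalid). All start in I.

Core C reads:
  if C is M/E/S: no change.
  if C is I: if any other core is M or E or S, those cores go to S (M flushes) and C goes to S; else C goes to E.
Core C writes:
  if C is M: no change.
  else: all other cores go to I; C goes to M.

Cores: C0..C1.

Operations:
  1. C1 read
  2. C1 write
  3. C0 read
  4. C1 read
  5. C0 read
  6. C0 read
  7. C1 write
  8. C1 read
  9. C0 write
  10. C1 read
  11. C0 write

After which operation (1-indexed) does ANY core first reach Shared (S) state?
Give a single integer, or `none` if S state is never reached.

Answer: 3

Derivation:
Op 1: C1 read [C1 read from I: no other sharers -> C1=E (exclusive)] -> [I,E]
Op 2: C1 write [C1 write: invalidate none -> C1=M] -> [I,M]
Op 3: C0 read [C0 read from I: others=['C1=M'] -> C0=S, others downsized to S] -> [S,S]
  -> First S state at op 3; remaining ops need not be traced.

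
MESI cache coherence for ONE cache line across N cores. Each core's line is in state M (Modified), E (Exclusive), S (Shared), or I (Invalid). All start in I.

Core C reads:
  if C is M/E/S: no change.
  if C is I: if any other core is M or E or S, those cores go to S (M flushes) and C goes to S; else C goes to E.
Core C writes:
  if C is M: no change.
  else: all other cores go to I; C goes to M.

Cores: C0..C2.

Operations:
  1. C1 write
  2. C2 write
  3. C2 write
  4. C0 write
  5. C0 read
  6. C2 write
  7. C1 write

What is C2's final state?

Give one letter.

Op 1: C1 write [C1 write: invalidate none -> C1=M] -> [I,M,I]
Op 2: C2 write [C2 write: invalidate ['C1=M'] -> C2=M] -> [I,I,M]
Op 3: C2 write [C2 write: already M (modified), no change] -> [I,I,M]
Op 4: C0 write [C0 write: invalidate ['C2=M'] -> C0=M] -> [M,I,I]
Op 5: C0 read [C0 read: already in M, no change] -> [M,I,I]
Op 6: C2 write [C2 write: invalidate ['C0=M'] -> C2=M] -> [I,I,M]
Op 7: C1 write [C1 write: invalidate ['C2=M'] -> C1=M] -> [I,M,I]

Answer: I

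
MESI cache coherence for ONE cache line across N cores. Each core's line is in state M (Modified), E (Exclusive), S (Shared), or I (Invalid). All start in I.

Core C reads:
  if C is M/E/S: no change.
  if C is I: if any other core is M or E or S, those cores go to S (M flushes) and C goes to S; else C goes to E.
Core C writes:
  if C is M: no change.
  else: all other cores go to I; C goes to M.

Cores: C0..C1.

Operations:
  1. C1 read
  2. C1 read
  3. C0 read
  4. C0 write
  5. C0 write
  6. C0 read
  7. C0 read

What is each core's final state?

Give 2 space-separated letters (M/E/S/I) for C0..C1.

Op 1: C1 read [C1 read from I: no other sharers -> C1=E (exclusive)] -> [I,E]
Op 2: C1 read [C1 read: already in E, no change] -> [I,E]
Op 3: C0 read [C0 read from I: others=['C1=E'] -> C0=S, others downsized to S] -> [S,S]
Op 4: C0 write [C0 write: invalidate ['C1=S'] -> C0=M] -> [M,I]
Op 5: C0 write [C0 write: already M (modified), no change] -> [M,I]
Op 6: C0 read [C0 read: already in M, no change] -> [M,I]
Op 7: C0 read [C0 read: already in M, no change] -> [M,I]

Answer: M I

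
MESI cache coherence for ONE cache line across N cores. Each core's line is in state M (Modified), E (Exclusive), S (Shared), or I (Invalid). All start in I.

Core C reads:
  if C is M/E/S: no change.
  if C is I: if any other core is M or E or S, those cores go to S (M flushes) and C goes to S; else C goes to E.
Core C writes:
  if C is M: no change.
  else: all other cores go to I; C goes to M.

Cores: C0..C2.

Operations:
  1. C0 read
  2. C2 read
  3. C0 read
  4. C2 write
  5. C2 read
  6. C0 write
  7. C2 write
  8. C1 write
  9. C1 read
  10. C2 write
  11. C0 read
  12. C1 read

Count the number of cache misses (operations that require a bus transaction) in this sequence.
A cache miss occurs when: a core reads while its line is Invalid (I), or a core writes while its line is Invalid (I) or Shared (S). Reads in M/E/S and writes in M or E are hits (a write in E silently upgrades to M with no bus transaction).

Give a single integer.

Op 1: C0 read [C0 read from I: no other sharers -> C0=E (exclusive)] -> [E,I,I] [MISS #1: read from I]
Op 2: C2 read [C2 read from I: others=['C0=E'] -> C2=S, others downsized to S] -> [S,I,S] [MISS #2: read from I]
Op 3: C0 read [C0 read: already in S, no change] -> [S,I,S] [hit: read from S]
Op 4: C2 write [C2 write: invalidate ['C0=S'] -> C2=M] -> [I,I,M] [MISS #3: write from S]
Op 5: C2 read [C2 read: already in M, no change] -> [I,I,M] [hit: read from M]
Op 6: C0 write [C0 write: invalidate ['C2=M'] -> C0=M] -> [M,I,I] [MISS #4: write from I]
Op 7: C2 write [C2 write: invalidate ['C0=M'] -> C2=M] -> [I,I,M] [MISS #5: write from I]
Op 8: C1 write [C1 write: invalidate ['C2=M'] -> C1=M] -> [I,M,I] [MISS #6: write from I]
Op 9: C1 read [C1 read: already in M, no change] -> [I,M,I] [hit: read from M]
Op 10: C2 write [C2 write: invalidate ['C1=M'] -> C2=M] -> [I,I,M] [MISS #7: write from I]
Op 11: C0 read [C0 read from I: others=['C2=M'] -> C0=S, others downsized to S] -> [S,I,S] [MISS #8: read from I]
Op 12: C1 read [C1 read from I: others=['C0=S', 'C2=S'] -> C1=S, others downsized to S] -> [S,S,S] [MISS #9: read from I]

Answer: 9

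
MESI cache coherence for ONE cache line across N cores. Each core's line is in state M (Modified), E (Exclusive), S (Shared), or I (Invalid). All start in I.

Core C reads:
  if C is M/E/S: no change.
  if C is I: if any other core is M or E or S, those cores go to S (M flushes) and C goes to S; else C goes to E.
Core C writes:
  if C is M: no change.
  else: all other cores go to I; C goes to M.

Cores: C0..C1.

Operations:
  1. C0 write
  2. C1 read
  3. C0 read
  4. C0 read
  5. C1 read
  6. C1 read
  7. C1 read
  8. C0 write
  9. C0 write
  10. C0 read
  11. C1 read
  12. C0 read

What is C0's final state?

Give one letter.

Op 1: C0 write [C0 write: invalidate none -> C0=M] -> [M,I]
Op 2: C1 read [C1 read from I: others=['C0=M'] -> C1=S, others downsized to S] -> [S,S]
Op 3: C0 read [C0 read: already in S, no change] -> [S,S]
Op 4: C0 read [C0 read: already in S, no change] -> [S,S]
Op 5: C1 read [C1 read: already in S, no change] -> [S,S]
Op 6: C1 read [C1 read: already in S, no change] -> [S,S]
Op 7: C1 read [C1 read: already in S, no change] -> [S,S]
Op 8: C0 write [C0 write: invalidate ['C1=S'] -> C0=M] -> [M,I]
Op 9: C0 write [C0 write: already M (modified), no change] -> [M,I]
Op 10: C0 read [C0 read: already in M, no change] -> [M,I]
Op 11: C1 read [C1 read from I: others=['C0=M'] -> C1=S, others downsized to S] -> [S,S]
Op 12: C0 read [C0 read: already in S, no change] -> [S,S]

Answer: S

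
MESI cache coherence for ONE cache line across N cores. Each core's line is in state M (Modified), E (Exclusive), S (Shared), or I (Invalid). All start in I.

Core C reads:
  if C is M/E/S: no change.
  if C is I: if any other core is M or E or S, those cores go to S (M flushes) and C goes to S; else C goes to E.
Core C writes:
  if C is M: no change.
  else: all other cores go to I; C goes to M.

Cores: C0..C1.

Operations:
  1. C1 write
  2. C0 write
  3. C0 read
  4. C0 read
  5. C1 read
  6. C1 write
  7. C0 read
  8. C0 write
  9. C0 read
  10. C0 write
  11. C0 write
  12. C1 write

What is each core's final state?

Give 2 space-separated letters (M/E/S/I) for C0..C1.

Op 1: C1 write [C1 write: invalidate none -> C1=M] -> [I,M]
Op 2: C0 write [C0 write: invalidate ['C1=M'] -> C0=M] -> [M,I]
Op 3: C0 read [C0 read: already in M, no change] -> [M,I]
Op 4: C0 read [C0 read: already in M, no change] -> [M,I]
Op 5: C1 read [C1 read from I: others=['C0=M'] -> C1=S, others downsized to S] -> [S,S]
Op 6: C1 write [C1 write: invalidate ['C0=S'] -> C1=M] -> [I,M]
Op 7: C0 read [C0 read from I: others=['C1=M'] -> C0=S, others downsized to S] -> [S,S]
Op 8: C0 write [C0 write: invalidate ['C1=S'] -> C0=M] -> [M,I]
Op 9: C0 read [C0 read: already in M, no change] -> [M,I]
Op 10: C0 write [C0 write: already M (modified), no change] -> [M,I]
Op 11: C0 write [C0 write: already M (modified), no change] -> [M,I]
Op 12: C1 write [C1 write: invalidate ['C0=M'] -> C1=M] -> [I,M]

Answer: I M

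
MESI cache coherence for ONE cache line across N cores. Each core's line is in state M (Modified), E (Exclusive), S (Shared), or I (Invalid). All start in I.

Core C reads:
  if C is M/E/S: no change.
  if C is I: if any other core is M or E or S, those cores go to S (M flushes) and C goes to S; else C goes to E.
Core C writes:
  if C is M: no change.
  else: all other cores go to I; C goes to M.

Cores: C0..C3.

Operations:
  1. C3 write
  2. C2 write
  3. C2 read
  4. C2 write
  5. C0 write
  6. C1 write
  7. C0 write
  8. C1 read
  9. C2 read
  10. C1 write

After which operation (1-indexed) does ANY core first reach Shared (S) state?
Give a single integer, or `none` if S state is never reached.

Answer: 8

Derivation:
Op 1: C3 write [C3 write: invalidate none -> C3=M] -> [I,I,I,M]
Op 2: C2 write [C2 write: invalidate ['C3=M'] -> C2=M] -> [I,I,M,I]
Op 3: C2 read [C2 read: already in M, no change] -> [I,I,M,I]
Op 4: C2 write [C2 write: already M (modified), no change] -> [I,I,M,I]
Op 5: C0 write [C0 write: invalidate ['C2=M'] -> C0=M] -> [M,I,I,I]
Op 6: C1 write [C1 write: invalidate ['C0=M'] -> C1=M] -> [I,M,I,I]
Op 7: C0 write [C0 write: invalidate ['C1=M'] -> C0=M] -> [M,I,I,I]
Op 8: C1 read [C1 read from I: others=['C0=M'] -> C1=S, others downsized to S] -> [S,S,I,I]
  -> First S state at op 8; remaining ops need not be traced.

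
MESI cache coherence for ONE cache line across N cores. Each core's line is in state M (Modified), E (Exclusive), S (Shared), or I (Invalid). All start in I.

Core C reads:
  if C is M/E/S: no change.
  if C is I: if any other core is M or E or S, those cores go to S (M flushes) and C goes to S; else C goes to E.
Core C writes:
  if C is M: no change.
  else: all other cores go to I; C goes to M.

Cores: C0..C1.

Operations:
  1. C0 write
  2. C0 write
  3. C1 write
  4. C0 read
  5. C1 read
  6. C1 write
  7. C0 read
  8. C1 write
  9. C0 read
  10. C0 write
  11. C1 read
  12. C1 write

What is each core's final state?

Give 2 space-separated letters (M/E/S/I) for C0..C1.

Op 1: C0 write [C0 write: invalidate none -> C0=M] -> [M,I]
Op 2: C0 write [C0 write: already M (modified), no change] -> [M,I]
Op 3: C1 write [C1 write: invalidate ['C0=M'] -> C1=M] -> [I,M]
Op 4: C0 read [C0 read from I: others=['C1=M'] -> C0=S, others downsized to S] -> [S,S]
Op 5: C1 read [C1 read: already in S, no change] -> [S,S]
Op 6: C1 write [C1 write: invalidate ['C0=S'] -> C1=M] -> [I,M]
Op 7: C0 read [C0 read from I: others=['C1=M'] -> C0=S, others downsized to S] -> [S,S]
Op 8: C1 write [C1 write: invalidate ['C0=S'] -> C1=M] -> [I,M]
Op 9: C0 read [C0 read from I: others=['C1=M'] -> C0=S, others downsized to S] -> [S,S]
Op 10: C0 write [C0 write: invalidate ['C1=S'] -> C0=M] -> [M,I]
Op 11: C1 read [C1 read from I: others=['C0=M'] -> C1=S, others downsized to S] -> [S,S]
Op 12: C1 write [C1 write: invalidate ['C0=S'] -> C1=M] -> [I,M]

Answer: I M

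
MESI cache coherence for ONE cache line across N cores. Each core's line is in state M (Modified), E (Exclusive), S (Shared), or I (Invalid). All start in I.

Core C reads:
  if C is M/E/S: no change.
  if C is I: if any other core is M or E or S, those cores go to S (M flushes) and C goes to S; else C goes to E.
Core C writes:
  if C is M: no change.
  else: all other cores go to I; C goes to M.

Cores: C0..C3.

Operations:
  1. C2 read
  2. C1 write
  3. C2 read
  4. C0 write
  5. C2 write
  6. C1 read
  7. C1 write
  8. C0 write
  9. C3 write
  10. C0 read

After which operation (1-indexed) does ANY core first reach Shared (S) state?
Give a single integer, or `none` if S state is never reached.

Answer: 3

Derivation:
Op 1: C2 read [C2 read from I: no other sharers -> C2=E (exclusive)] -> [I,I,E,I]
Op 2: C1 write [C1 write: invalidate ['C2=E'] -> C1=M] -> [I,M,I,I]
Op 3: C2 read [C2 read from I: others=['C1=M'] -> C2=S, others downsized to S] -> [I,S,S,I]
  -> First S state at op 3; remaining ops need not be traced.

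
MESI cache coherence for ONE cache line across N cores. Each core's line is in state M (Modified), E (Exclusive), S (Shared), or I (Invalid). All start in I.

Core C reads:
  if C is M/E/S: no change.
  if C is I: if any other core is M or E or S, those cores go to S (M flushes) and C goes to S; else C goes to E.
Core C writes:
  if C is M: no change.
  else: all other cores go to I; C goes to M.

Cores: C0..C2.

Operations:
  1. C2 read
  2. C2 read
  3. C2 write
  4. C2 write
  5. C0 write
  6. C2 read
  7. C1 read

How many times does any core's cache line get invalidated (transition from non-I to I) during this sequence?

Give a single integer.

Answer: 1

Derivation:
Op 1: C2 read [C2 read from I: no other sharers -> C2=E (exclusive)] -> [I,I,E] (invalidations this op: 0; running total: 0)
Op 2: C2 read [C2 read: already in E, no change] -> [I,I,E] (invalidations this op: 0; running total: 0)
Op 3: C2 write [C2 write: invalidate none -> C2=M] -> [I,I,M] (invalidations this op: 0; running total: 0)
Op 4: C2 write [C2 write: already M (modified), no change] -> [I,I,M] (invalidations this op: 0; running total: 0)
Op 5: C0 write [C0 write: invalidate ['C2=M'] -> C0=M] -> [M,I,I] (invalidations this op: 1; running total: 1)
Op 6: C2 read [C2 read from I: others=['C0=M'] -> C2=S, others downsized to S] -> [S,I,S] (invalidations this op: 0; running total: 1)
Op 7: C1 read [C1 read from I: others=['C0=S', 'C2=S'] -> C1=S, others downsized to S] -> [S,S,S] (invalidations this op: 0; running total: 1)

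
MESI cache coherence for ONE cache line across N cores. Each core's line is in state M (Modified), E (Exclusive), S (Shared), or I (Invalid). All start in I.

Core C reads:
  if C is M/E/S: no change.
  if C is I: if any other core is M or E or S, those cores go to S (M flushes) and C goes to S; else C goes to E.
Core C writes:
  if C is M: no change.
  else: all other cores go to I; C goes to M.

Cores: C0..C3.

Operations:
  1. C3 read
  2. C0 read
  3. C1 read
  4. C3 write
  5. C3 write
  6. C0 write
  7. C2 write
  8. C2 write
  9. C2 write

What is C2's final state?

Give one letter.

Answer: M

Derivation:
Op 1: C3 read [C3 read from I: no other sharers -> C3=E (exclusive)] -> [I,I,I,E]
Op 2: C0 read [C0 read from I: others=['C3=E'] -> C0=S, others downsized to S] -> [S,I,I,S]
Op 3: C1 read [C1 read from I: others=['C0=S', 'C3=S'] -> C1=S, others downsized to S] -> [S,S,I,S]
Op 4: C3 write [C3 write: invalidate ['C0=S', 'C1=S'] -> C3=M] -> [I,I,I,M]
Op 5: C3 write [C3 write: already M (modified), no change] -> [I,I,I,M]
Op 6: C0 write [C0 write: invalidate ['C3=M'] -> C0=M] -> [M,I,I,I]
Op 7: C2 write [C2 write: invalidate ['C0=M'] -> C2=M] -> [I,I,M,I]
Op 8: C2 write [C2 write: already M (modified), no change] -> [I,I,M,I]
Op 9: C2 write [C2 write: already M (modified), no change] -> [I,I,M,I]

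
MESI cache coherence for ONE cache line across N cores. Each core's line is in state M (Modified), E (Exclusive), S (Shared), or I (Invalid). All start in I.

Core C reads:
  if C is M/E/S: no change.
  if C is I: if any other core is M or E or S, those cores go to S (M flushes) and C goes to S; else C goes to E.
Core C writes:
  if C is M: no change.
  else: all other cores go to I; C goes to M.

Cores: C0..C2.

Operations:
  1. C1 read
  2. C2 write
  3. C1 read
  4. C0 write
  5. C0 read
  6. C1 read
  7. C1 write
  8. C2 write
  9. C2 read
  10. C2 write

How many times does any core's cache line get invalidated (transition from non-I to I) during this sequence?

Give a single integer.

Op 1: C1 read [C1 read from I: no other sharers -> C1=E (exclusive)] -> [I,E,I] (invalidations this op: 0; running total: 0)
Op 2: C2 write [C2 write: invalidate ['C1=E'] -> C2=M] -> [I,I,M] (invalidations this op: 1; running total: 1)
Op 3: C1 read [C1 read from I: others=['C2=M'] -> C1=S, others downsized to S] -> [I,S,S] (invalidations this op: 0; running total: 1)
Op 4: C0 write [C0 write: invalidate ['C1=S', 'C2=S'] -> C0=M] -> [M,I,I] (invalidations this op: 2; running total: 3)
Op 5: C0 read [C0 read: already in M, no change] -> [M,I,I] (invalidations this op: 0; running total: 3)
Op 6: C1 read [C1 read from I: others=['C0=M'] -> C1=S, others downsized to S] -> [S,S,I] (invalidations this op: 0; running total: 3)
Op 7: C1 write [C1 write: invalidate ['C0=S'] -> C1=M] -> [I,M,I] (invalidations this op: 1; running total: 4)
Op 8: C2 write [C2 write: invalidate ['C1=M'] -> C2=M] -> [I,I,M] (invalidations this op: 1; running total: 5)
Op 9: C2 read [C2 read: already in M, no change] -> [I,I,M] (invalidations this op: 0; running total: 5)
Op 10: C2 write [C2 write: already M (modified), no change] -> [I,I,M] (invalidations this op: 0; running total: 5)

Answer: 5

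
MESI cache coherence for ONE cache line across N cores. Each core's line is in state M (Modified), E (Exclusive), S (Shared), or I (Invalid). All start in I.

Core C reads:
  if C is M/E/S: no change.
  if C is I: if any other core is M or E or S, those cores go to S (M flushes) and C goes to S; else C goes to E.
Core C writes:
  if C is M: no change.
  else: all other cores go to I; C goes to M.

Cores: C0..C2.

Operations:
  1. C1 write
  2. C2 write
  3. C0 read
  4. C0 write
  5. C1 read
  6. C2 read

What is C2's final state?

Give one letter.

Op 1: C1 write [C1 write: invalidate none -> C1=M] -> [I,M,I]
Op 2: C2 write [C2 write: invalidate ['C1=M'] -> C2=M] -> [I,I,M]
Op 3: C0 read [C0 read from I: others=['C2=M'] -> C0=S, others downsized to S] -> [S,I,S]
Op 4: C0 write [C0 write: invalidate ['C2=S'] -> C0=M] -> [M,I,I]
Op 5: C1 read [C1 read from I: others=['C0=M'] -> C1=S, others downsized to S] -> [S,S,I]
Op 6: C2 read [C2 read from I: others=['C0=S', 'C1=S'] -> C2=S, others downsized to S] -> [S,S,S]

Answer: S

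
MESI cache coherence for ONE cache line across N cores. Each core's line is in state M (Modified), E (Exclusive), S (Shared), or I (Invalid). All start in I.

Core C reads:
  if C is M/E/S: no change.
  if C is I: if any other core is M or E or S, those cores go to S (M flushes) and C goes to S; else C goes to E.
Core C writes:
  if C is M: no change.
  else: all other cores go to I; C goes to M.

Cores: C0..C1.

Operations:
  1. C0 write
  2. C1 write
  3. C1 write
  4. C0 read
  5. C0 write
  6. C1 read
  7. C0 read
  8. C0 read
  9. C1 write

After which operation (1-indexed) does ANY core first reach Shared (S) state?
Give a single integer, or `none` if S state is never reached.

Answer: 4

Derivation:
Op 1: C0 write [C0 write: invalidate none -> C0=M] -> [M,I]
Op 2: C1 write [C1 write: invalidate ['C0=M'] -> C1=M] -> [I,M]
Op 3: C1 write [C1 write: already M (modified), no change] -> [I,M]
Op 4: C0 read [C0 read from I: others=['C1=M'] -> C0=S, others downsized to S] -> [S,S]
  -> First S state at op 4; remaining ops need not be traced.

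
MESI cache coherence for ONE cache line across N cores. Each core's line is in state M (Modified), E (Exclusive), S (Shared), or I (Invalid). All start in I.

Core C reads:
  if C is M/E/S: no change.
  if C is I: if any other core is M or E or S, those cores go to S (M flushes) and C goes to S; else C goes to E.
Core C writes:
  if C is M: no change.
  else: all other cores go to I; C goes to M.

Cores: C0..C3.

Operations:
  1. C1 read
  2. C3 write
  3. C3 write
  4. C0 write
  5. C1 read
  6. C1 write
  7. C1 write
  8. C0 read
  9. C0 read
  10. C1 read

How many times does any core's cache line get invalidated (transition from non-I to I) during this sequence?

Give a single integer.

Op 1: C1 read [C1 read from I: no other sharers -> C1=E (exclusive)] -> [I,E,I,I] (invalidations this op: 0; running total: 0)
Op 2: C3 write [C3 write: invalidate ['C1=E'] -> C3=M] -> [I,I,I,M] (invalidations this op: 1; running total: 1)
Op 3: C3 write [C3 write: already M (modified), no change] -> [I,I,I,M] (invalidations this op: 0; running total: 1)
Op 4: C0 write [C0 write: invalidate ['C3=M'] -> C0=M] -> [M,I,I,I] (invalidations this op: 1; running total: 2)
Op 5: C1 read [C1 read from I: others=['C0=M'] -> C1=S, others downsized to S] -> [S,S,I,I] (invalidations this op: 0; running total: 2)
Op 6: C1 write [C1 write: invalidate ['C0=S'] -> C1=M] -> [I,M,I,I] (invalidations this op: 1; running total: 3)
Op 7: C1 write [C1 write: already M (modified), no change] -> [I,M,I,I] (invalidations this op: 0; running total: 3)
Op 8: C0 read [C0 read from I: others=['C1=M'] -> C0=S, others downsized to S] -> [S,S,I,I] (invalidations this op: 0; running total: 3)
Op 9: C0 read [C0 read: already in S, no change] -> [S,S,I,I] (invalidations this op: 0; running total: 3)
Op 10: C1 read [C1 read: already in S, no change] -> [S,S,I,I] (invalidations this op: 0; running total: 3)

Answer: 3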